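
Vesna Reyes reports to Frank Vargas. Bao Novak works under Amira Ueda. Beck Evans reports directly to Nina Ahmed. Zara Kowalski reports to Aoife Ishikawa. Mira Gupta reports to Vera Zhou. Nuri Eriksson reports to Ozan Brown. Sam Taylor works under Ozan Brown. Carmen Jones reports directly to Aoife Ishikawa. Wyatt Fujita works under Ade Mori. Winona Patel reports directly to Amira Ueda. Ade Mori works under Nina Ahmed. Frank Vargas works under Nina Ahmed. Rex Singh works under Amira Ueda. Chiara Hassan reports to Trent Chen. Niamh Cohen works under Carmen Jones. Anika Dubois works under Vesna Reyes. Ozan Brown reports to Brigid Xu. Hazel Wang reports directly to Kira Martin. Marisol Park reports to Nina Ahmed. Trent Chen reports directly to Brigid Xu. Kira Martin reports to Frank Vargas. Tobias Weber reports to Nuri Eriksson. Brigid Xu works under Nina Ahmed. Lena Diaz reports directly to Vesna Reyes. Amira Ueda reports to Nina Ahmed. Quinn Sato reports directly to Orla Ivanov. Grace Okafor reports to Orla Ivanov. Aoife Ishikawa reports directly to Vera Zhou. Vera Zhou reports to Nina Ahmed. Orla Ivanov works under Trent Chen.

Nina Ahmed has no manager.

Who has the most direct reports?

Direct-report counts: Nina Ahmed has 7; Amira Ueda has 3; Ade Mori has 1; Brigid Xu has 2; Trent Chen has 2; Orla Ivanov has 2; Ozan Brown has 2; Nuri Eriksson has 1; Frank Vargas has 2; Vesna Reyes has 2; Kira Martin has 1; Vera Zhou has 2; Aoife Ishikawa has 2; Carmen Jones has 1. The largest is 7, held by Nina Ahmed.

Nina Ahmed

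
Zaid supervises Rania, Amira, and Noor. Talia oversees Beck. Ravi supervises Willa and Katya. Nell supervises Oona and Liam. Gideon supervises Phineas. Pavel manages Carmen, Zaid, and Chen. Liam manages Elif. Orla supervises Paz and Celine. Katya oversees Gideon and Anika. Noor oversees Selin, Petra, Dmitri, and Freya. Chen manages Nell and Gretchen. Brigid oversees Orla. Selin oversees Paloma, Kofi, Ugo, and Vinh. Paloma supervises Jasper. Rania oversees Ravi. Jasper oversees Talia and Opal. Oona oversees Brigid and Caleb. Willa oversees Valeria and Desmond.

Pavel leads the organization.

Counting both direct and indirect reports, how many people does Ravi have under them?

Ravi directly manages Willa, Katya. Under Willa: Desmond, Valeria (2). Under Katya: Gideon, Phineas, Anika (3). So Ravi's organization is 2 direct reports plus everyone under them: 3 + 4 = 7.

7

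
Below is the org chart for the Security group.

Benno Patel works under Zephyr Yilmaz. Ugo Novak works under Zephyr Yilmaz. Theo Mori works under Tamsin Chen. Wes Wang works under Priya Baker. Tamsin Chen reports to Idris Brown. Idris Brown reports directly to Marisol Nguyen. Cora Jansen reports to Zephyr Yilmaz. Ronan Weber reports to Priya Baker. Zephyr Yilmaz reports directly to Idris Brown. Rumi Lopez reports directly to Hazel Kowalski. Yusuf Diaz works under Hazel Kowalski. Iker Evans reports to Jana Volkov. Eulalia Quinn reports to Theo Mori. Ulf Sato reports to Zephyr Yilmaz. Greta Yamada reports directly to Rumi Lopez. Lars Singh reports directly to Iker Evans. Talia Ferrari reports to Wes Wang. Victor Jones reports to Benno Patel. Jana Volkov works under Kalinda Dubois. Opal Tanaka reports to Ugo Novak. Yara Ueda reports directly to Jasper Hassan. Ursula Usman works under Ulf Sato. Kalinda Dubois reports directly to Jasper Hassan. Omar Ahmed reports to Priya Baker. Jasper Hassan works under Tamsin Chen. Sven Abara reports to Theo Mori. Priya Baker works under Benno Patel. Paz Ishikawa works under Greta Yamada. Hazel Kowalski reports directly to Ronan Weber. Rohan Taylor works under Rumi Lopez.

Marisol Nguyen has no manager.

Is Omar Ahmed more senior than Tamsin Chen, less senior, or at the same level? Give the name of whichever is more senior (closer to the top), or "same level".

Omar Ahmed is 5 levels below Marisol Nguyen; Tamsin Chen is 2. Tamsin Chen is higher.

Tamsin Chen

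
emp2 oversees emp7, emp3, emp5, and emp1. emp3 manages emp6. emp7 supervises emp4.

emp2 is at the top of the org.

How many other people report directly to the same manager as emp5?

emp5 reports to emp2. emp2's other direct reports are emp7, emp3, emp1 — 3 peers.

3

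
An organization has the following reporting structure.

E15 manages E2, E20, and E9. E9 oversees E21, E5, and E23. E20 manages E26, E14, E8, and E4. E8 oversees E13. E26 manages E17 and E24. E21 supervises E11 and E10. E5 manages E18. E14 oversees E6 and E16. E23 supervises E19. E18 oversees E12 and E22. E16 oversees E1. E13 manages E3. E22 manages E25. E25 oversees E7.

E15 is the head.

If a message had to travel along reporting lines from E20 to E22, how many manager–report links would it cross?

E20 is 1 level below E15, and E22 is 4 levels below E15 (their lowest common manager). The shortest path runs up from E20 to E15 and back down to E22: 1 + 4 = 5 links.

5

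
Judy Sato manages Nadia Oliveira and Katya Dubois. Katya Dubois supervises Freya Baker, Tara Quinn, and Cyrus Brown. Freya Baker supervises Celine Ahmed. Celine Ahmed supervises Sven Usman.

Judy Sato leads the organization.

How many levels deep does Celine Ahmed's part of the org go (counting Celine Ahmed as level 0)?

1

The longest chain under Celine Ahmed runs Celine Ahmed → Sven Usman, which is 1 level below Celine Ahmed.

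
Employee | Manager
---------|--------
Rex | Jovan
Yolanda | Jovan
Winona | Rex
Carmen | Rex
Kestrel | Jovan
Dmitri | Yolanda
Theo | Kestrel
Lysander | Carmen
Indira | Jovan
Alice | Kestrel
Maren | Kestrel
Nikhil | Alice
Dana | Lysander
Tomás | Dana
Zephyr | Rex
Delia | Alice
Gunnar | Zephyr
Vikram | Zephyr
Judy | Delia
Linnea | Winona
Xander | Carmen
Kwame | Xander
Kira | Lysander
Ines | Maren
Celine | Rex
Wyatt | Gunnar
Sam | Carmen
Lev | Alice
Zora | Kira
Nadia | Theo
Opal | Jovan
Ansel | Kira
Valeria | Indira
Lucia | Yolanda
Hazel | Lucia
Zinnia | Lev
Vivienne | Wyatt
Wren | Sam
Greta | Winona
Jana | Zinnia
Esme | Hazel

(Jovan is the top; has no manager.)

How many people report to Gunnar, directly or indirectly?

Gunnar directly manages Wyatt. Under Wyatt: Vivienne (1). That's 2 in total.

2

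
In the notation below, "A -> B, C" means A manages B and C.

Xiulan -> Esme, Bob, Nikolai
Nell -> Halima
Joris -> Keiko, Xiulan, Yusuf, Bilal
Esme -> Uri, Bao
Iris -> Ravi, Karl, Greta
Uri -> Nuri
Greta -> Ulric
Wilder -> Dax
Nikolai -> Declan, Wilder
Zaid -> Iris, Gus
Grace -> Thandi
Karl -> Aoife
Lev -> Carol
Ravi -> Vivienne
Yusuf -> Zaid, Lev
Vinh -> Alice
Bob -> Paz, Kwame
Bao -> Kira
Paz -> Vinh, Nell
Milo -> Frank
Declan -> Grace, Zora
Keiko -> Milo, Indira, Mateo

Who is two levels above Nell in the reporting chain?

Bob

Nell reports to Paz, and Paz reports to Bob. So Nell's skip-level manager is Bob.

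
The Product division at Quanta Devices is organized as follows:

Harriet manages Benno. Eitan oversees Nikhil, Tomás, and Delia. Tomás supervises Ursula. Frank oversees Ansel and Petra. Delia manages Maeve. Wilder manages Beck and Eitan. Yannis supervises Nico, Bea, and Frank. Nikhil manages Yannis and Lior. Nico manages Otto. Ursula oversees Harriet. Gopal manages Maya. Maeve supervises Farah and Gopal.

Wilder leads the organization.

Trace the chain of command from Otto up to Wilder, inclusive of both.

Otto -> Nico -> Yannis -> Nikhil -> Eitan -> Wilder

Otto reports to Nico. Nico reports to Yannis. Yannis reports to Nikhil. Nikhil reports to Eitan. Eitan reports to Wilder. Wilder is at the top.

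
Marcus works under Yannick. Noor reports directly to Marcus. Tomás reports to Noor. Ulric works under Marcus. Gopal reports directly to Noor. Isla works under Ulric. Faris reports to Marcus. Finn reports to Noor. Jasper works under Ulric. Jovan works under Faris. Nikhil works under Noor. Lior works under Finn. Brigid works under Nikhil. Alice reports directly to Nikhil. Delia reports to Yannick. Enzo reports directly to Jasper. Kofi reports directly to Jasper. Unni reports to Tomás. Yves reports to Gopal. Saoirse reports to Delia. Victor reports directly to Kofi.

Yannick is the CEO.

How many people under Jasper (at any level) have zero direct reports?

2

The people in Jasper's organization with no one reporting to them are Victor, Enzo. That is 2.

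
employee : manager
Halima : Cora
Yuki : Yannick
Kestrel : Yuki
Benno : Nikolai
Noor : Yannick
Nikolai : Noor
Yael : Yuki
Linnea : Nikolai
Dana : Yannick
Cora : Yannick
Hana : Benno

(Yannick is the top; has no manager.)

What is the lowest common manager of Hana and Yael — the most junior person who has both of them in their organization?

Hana's chain of managers is Benno, Nikolai, Noor, Yannick. Yael's chain of managers is Yuki, Yannick. The first manager that appears in both chains is Yannick.

Yannick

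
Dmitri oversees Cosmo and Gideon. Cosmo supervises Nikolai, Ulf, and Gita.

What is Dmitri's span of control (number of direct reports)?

Dmitri directly manages Cosmo, Gideon. That is 2 direct reports.

2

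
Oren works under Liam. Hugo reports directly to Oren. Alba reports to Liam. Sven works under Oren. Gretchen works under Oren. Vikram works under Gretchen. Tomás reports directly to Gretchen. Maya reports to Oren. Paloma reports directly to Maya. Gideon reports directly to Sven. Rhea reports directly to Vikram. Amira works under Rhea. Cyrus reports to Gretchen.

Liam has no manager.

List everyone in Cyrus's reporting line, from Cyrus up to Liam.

Cyrus -> Gretchen -> Oren -> Liam

Cyrus reports to Gretchen. Gretchen reports to Oren. Oren reports to Liam. Liam is at the top.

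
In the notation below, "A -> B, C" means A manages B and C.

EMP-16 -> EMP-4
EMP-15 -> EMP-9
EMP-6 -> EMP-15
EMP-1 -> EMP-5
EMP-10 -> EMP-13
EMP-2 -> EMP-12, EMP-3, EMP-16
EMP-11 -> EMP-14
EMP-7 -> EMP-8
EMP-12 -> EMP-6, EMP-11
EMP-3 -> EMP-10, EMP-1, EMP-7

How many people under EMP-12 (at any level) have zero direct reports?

The people in EMP-12's organization with no one reporting to them are EMP-14, EMP-9. That is 2.

2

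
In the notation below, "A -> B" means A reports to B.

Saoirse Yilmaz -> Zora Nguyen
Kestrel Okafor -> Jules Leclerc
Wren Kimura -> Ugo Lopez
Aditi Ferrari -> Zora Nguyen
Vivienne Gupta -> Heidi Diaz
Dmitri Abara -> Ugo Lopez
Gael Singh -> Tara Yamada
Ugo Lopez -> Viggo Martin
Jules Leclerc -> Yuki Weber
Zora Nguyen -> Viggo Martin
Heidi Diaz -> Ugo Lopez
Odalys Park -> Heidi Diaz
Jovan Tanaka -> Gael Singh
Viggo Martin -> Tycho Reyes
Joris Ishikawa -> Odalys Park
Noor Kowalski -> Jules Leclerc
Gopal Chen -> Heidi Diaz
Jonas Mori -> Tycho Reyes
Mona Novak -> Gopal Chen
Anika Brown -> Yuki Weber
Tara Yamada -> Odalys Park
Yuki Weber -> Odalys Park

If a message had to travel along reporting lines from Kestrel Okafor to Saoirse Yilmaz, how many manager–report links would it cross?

8

Kestrel Okafor is 6 levels below Viggo Martin, and Saoirse Yilmaz is 2 levels below Viggo Martin (their lowest common manager). The shortest path runs up from Kestrel Okafor to Viggo Martin and back down to Saoirse Yilmaz: 6 + 2 = 8 links.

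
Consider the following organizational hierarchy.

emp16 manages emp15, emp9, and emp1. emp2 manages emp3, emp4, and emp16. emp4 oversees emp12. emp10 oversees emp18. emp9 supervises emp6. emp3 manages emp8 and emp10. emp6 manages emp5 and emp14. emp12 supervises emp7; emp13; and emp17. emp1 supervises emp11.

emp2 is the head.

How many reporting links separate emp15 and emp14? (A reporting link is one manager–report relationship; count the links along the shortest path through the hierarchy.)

4

emp15 is 1 level below emp16, and emp14 is 3 levels below emp16 (their lowest common manager). The shortest path runs up from emp15 to emp16 and back down to emp14: 1 + 3 = 4 links.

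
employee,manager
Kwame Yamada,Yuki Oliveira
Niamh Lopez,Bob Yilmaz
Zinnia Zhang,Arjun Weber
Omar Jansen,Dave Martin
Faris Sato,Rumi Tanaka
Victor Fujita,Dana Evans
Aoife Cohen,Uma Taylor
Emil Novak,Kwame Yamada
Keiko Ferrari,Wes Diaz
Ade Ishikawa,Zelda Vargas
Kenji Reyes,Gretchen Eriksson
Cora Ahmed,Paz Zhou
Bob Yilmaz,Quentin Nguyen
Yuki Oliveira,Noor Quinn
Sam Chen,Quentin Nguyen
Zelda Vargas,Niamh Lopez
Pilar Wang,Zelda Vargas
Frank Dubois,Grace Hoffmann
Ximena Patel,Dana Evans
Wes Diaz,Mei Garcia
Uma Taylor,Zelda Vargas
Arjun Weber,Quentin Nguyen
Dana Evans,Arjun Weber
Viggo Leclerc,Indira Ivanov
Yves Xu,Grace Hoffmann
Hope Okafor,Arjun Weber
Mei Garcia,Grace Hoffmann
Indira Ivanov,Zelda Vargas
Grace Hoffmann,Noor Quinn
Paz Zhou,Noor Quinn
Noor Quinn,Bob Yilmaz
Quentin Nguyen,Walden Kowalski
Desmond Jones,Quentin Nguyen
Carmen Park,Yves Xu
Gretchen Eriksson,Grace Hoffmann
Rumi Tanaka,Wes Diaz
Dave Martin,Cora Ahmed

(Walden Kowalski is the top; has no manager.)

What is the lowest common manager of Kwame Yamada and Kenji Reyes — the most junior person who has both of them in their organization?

Kwame Yamada's chain of managers is Yuki Oliveira, Noor Quinn, Bob Yilmaz, Quentin Nguyen, Walden Kowalski. Kenji Reyes's chain of managers is Gretchen Eriksson, Grace Hoffmann, Noor Quinn, Bob Yilmaz, Quentin Nguyen, Walden Kowalski. The first manager that appears in both chains is Noor Quinn.

Noor Quinn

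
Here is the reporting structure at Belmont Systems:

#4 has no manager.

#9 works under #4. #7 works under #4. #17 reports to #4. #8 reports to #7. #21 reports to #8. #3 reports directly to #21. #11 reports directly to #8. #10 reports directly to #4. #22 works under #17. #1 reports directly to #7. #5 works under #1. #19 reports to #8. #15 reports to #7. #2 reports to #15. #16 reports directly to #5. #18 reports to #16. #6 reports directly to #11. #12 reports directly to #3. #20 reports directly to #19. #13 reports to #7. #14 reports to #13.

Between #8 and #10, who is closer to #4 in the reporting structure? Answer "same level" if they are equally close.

#8 is 2 levels below #4; #10 is 1. #10 is higher.

#10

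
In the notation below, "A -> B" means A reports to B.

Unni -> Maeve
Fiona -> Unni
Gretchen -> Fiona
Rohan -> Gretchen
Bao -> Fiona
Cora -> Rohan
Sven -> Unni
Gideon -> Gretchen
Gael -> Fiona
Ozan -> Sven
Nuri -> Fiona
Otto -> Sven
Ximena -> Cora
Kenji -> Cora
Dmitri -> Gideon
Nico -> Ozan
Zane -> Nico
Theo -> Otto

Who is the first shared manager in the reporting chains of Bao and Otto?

Unni

Bao's chain of managers is Fiona, Unni, Maeve. Otto's chain of managers is Sven, Unni, Maeve. The first manager that appears in both chains is Unni.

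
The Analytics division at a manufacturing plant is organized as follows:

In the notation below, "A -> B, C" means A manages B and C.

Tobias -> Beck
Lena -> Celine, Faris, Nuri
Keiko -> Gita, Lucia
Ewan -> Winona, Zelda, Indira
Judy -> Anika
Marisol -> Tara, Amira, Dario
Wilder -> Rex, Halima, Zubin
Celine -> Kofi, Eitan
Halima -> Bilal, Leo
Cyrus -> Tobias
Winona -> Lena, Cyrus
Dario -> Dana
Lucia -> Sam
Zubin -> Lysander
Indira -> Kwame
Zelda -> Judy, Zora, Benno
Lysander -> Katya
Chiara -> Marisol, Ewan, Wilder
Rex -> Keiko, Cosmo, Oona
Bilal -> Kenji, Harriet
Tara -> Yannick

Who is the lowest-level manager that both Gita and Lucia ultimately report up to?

Keiko

Gita's chain of managers is Keiko, Rex, Wilder, Chiara. Lucia's chain of managers is Keiko, Rex, Wilder, Chiara. The first manager that appears in both chains is Keiko.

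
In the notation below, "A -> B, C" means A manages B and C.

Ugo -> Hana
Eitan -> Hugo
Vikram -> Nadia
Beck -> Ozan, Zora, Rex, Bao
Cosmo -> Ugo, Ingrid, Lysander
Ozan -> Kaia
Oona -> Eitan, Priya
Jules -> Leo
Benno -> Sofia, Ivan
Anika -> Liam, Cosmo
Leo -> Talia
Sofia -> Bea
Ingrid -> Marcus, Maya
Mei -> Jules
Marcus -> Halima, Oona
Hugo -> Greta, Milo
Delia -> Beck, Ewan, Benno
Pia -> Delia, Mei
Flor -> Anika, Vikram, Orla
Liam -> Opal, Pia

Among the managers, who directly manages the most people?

Direct-report counts: Flor has 3; Vikram has 1; Anika has 2; Cosmo has 3; Ingrid has 2; Marcus has 2; Oona has 2; Eitan has 1; Hugo has 2; Ugo has 1; Liam has 2; Pia has 2; Mei has 1; Jules has 1; Leo has 1; Delia has 3; Benno has 2; Sofia has 1; Beck has 4; Ozan has 1. The largest is 4, held by Beck.

Beck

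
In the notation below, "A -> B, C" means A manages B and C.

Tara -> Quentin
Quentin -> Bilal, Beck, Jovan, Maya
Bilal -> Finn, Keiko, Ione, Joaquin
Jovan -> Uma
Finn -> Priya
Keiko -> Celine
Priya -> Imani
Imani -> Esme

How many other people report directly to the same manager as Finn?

Finn reports to Bilal. Bilal's other direct reports are Keiko, Ione, Joaquin — 3 peers.

3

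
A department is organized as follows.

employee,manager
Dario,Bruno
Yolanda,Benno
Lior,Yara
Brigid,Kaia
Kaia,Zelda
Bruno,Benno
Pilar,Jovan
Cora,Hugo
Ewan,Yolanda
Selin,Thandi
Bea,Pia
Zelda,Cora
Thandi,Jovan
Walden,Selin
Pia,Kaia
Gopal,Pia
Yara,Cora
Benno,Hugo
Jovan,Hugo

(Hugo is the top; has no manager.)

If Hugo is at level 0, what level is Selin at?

3

Chain from Selin up to Hugo: Selin → Thandi → Jovan → Hugo. That is 3 steps up, so Selin is 3 levels below Hugo.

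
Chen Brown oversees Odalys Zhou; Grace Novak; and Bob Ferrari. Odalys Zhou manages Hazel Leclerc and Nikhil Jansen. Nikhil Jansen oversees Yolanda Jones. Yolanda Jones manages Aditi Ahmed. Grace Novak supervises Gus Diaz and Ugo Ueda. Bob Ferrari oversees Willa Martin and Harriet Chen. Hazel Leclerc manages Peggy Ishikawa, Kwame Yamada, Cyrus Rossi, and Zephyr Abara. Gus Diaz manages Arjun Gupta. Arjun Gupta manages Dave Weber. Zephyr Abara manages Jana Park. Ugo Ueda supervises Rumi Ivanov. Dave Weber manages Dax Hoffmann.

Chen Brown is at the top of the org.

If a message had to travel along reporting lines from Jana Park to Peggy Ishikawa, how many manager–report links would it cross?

Jana Park is 2 levels below Hazel Leclerc, and Peggy Ishikawa is 1 level below Hazel Leclerc (their lowest common manager). The shortest path runs up from Jana Park to Hazel Leclerc and back down to Peggy Ishikawa: 2 + 1 = 3 links.

3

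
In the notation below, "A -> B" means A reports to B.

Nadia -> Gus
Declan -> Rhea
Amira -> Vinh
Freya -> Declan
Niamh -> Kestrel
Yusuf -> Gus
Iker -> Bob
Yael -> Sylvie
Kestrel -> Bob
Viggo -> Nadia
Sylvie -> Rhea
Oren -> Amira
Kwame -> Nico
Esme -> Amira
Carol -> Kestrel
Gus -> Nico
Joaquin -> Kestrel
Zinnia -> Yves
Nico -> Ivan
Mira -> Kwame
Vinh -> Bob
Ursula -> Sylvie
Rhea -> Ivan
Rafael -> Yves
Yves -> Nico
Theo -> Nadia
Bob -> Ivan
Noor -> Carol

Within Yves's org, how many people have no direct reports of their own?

The people in Yves's organization with no one reporting to them are Zinnia, Rafael. That is 2.

2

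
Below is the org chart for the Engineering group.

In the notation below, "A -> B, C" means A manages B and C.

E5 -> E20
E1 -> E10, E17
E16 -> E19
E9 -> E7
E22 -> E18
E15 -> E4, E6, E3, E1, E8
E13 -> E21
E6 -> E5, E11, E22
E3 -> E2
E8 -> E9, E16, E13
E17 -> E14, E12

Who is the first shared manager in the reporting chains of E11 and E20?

E11's chain of managers is E6, E15. E20's chain of managers is E5, E6, E15. The first manager that appears in both chains is E6.

E6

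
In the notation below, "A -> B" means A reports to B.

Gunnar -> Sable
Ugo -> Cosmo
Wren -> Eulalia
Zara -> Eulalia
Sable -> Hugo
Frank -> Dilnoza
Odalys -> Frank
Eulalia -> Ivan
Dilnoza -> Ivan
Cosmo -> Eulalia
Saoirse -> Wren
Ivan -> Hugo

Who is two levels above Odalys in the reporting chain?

Dilnoza

Odalys reports to Frank, and Frank reports to Dilnoza. So Odalys's skip-level manager is Dilnoza.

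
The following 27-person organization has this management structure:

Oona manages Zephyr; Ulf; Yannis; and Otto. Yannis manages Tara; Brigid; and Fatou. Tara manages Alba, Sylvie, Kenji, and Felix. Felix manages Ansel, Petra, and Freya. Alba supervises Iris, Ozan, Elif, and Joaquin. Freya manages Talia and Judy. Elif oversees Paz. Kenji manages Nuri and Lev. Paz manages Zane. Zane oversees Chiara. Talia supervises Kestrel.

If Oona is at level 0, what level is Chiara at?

7

Chain from Chiara up to Oona: Chiara → Zane → Paz → Elif → Alba → Tara → Yannis → Oona. That is 7 steps up, so Chiara is 7 levels below Oona.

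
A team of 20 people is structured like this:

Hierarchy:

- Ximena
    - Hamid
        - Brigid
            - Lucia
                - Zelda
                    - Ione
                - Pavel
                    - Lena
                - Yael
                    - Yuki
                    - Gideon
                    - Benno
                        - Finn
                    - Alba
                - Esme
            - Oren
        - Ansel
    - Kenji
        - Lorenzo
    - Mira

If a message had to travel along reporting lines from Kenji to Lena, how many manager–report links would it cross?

6

Kenji is 1 level below Ximena, and Lena is 5 levels below Ximena (their lowest common manager). The shortest path runs up from Kenji to Ximena and back down to Lena: 1 + 5 = 6 links.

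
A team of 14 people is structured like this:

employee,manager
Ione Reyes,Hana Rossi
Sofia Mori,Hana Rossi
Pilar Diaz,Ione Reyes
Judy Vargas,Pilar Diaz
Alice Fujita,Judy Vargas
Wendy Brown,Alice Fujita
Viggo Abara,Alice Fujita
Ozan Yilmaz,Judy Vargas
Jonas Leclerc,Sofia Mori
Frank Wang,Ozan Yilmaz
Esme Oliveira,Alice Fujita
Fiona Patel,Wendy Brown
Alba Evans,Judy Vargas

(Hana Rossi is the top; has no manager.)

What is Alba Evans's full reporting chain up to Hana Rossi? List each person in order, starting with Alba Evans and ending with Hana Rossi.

Alba Evans -> Judy Vargas -> Pilar Diaz -> Ione Reyes -> Hana Rossi

Alba Evans reports to Judy Vargas. Judy Vargas reports to Pilar Diaz. Pilar Diaz reports to Ione Reyes. Ione Reyes reports to Hana Rossi. Hana Rossi is at the top.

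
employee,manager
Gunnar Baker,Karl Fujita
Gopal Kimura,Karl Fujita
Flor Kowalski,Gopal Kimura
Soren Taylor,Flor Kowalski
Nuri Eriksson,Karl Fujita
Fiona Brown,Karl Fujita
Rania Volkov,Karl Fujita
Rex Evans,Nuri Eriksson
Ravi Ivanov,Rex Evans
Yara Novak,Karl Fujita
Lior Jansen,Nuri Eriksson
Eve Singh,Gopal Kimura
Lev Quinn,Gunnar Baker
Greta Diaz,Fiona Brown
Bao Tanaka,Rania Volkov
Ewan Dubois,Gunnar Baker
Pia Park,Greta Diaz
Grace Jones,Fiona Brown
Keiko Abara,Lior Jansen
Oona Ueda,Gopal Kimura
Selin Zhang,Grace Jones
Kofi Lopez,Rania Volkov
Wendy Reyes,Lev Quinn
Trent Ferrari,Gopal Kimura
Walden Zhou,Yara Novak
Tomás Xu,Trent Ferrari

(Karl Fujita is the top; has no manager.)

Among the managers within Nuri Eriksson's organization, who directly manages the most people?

Nuri Eriksson

Direct-report counts within Nuri Eriksson's organization: Nuri Eriksson has 2; Lior Jansen has 1; Rex Evans has 1. The largest is 2, held by Nuri Eriksson.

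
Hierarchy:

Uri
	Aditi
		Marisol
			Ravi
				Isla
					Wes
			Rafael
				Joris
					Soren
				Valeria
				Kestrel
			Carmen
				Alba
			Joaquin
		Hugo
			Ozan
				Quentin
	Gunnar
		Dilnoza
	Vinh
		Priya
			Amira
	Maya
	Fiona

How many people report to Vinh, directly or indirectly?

2

Vinh directly manages Priya. Under Priya: Amira (1). That's 2 in total.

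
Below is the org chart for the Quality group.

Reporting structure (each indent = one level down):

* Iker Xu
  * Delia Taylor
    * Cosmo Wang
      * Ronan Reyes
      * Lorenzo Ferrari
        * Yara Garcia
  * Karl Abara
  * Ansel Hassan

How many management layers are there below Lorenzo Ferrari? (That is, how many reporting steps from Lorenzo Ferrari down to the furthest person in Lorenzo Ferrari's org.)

1

The longest chain under Lorenzo Ferrari runs Lorenzo Ferrari → Yara Garcia, which is 1 level below Lorenzo Ferrari.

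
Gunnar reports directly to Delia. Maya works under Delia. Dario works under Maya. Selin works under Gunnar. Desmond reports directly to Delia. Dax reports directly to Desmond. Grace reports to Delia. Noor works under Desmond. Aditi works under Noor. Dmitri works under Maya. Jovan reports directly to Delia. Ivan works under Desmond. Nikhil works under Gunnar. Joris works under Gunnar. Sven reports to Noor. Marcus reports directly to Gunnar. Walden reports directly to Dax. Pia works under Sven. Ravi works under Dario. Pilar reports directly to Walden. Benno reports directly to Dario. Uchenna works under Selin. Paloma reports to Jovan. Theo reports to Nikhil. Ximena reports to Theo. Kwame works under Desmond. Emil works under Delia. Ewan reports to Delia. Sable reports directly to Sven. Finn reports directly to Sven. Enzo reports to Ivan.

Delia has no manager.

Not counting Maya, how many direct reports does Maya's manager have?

Maya reports to Delia. Delia's other direct reports are Gunnar, Desmond, Grace, Jovan, Emil, Ewan — 6 peers.

6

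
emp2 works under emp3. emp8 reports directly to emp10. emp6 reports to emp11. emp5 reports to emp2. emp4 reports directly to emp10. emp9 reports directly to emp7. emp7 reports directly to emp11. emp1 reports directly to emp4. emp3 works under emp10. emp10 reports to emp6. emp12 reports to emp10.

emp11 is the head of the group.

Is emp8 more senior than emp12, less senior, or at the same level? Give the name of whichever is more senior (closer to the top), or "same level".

Both emp8 and emp12 are 3 levels below emp11.

same level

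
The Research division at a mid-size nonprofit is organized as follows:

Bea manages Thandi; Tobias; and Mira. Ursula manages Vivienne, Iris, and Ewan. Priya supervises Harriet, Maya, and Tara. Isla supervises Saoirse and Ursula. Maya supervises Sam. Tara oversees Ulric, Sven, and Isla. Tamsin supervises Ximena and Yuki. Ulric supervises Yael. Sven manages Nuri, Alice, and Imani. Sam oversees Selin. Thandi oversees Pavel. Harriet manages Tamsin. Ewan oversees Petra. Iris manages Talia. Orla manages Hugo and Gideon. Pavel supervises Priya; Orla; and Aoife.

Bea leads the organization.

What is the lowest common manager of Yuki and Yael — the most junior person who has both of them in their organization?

Yuki's chain of managers is Tamsin, Harriet, Priya, Pavel, Thandi, Bea. Yael's chain of managers is Ulric, Tara, Priya, Pavel, Thandi, Bea. The first manager that appears in both chains is Priya.

Priya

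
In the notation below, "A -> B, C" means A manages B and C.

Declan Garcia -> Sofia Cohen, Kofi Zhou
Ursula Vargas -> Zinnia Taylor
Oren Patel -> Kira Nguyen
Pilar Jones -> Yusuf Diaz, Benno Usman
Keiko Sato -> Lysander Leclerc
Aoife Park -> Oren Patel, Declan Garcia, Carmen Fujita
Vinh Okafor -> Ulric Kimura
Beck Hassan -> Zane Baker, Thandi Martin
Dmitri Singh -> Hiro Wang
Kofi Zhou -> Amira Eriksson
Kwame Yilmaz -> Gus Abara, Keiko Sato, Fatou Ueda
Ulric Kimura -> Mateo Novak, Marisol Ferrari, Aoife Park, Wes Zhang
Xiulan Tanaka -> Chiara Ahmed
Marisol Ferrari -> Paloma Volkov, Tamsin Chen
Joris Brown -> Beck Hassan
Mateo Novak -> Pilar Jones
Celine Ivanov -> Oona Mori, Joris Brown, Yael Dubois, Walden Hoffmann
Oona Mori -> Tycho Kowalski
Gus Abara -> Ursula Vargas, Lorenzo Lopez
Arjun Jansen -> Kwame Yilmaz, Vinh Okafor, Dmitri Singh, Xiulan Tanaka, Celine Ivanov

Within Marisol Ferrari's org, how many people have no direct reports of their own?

2

The people in Marisol Ferrari's organization with no one reporting to them are Tamsin Chen, Paloma Volkov. That is 2.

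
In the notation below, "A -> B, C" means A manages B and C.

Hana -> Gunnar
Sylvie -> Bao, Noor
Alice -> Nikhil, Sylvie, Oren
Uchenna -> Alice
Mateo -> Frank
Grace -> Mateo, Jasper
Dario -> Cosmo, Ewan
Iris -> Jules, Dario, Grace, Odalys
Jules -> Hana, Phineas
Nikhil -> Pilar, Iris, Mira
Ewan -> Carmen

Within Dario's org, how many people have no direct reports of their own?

The people in Dario's organization with no one reporting to them are Carmen, Cosmo. That is 2.

2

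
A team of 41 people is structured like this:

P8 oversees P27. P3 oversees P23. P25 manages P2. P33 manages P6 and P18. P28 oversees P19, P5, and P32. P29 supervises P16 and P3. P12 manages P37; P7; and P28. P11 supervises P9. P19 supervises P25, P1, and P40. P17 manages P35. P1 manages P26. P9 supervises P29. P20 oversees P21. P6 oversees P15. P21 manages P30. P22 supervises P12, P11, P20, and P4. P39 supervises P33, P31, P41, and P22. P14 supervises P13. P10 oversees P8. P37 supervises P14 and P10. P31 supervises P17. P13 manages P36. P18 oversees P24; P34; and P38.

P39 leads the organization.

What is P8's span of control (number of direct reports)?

P8 directly manages P27. That is 1 direct report.

1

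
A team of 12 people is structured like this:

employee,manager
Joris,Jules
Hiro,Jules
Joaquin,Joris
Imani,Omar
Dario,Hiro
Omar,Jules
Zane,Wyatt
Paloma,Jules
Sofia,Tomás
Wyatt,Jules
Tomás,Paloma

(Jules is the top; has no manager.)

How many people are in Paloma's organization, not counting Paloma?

2

Paloma directly manages Tomás. Under Tomás: Sofia (1). That's 2 in total.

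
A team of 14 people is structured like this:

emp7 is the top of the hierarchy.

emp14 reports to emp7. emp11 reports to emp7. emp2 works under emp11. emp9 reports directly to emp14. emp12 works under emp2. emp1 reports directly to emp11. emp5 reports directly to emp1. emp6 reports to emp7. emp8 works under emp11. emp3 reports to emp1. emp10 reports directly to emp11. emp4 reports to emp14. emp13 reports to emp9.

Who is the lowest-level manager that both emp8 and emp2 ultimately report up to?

emp11

emp8's chain of managers is emp11, emp7. emp2's chain of managers is emp11, emp7. The first manager that appears in both chains is emp11.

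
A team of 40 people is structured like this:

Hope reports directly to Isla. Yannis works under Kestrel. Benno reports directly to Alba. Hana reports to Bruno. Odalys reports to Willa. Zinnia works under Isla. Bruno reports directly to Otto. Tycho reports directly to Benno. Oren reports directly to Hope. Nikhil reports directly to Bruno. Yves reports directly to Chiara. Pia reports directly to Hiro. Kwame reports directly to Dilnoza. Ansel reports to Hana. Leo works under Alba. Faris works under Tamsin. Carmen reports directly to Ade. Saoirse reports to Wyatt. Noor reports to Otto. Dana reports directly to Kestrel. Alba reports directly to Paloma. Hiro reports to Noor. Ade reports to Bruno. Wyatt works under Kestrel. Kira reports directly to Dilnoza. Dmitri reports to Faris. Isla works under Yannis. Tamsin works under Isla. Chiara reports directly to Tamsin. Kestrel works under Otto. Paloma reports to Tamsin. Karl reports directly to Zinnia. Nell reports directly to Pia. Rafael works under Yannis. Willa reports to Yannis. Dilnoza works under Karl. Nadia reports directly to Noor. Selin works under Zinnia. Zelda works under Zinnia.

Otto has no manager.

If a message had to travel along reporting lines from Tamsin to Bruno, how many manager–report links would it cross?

5

Tamsin is 4 levels below Otto, and Bruno is 1 level below Otto (their lowest common manager). The shortest path runs up from Tamsin to Otto and back down to Bruno: 4 + 1 = 5 links.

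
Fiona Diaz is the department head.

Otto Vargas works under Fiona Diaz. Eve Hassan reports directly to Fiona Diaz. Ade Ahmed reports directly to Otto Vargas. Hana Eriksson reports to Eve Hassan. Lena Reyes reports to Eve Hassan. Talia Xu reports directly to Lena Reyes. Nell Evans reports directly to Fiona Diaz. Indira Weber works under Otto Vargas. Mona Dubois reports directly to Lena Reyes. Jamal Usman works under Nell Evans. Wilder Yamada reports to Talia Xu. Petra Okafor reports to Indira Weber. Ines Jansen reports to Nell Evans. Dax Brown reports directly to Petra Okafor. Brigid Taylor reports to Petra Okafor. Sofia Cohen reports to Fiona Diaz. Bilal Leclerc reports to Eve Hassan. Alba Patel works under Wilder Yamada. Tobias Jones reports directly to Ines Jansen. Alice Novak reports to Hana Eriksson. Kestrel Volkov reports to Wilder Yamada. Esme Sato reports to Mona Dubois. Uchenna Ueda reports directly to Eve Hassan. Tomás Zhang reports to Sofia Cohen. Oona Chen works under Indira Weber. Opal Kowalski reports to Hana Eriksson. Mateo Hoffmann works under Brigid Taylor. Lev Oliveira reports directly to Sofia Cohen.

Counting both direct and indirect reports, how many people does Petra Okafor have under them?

Petra Okafor directly manages Dax Brown, Brigid Taylor. Dax Brown has no reports. Under Brigid Taylor: Mateo Hoffmann (1). So Petra Okafor's organization is 2 direct reports plus everyone under them: 1 + 2 = 3.

3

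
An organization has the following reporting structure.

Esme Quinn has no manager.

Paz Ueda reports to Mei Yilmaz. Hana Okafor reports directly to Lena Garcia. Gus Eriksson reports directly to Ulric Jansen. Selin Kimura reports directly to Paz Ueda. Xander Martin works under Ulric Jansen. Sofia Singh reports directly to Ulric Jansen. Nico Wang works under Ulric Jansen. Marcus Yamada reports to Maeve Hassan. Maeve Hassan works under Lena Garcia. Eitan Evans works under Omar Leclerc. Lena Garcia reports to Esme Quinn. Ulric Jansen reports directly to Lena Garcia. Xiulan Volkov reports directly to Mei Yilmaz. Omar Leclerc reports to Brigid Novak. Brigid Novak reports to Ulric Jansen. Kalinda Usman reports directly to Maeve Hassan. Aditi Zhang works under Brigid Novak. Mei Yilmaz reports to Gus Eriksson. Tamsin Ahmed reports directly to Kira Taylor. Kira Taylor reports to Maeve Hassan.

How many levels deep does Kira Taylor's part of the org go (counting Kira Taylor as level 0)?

The longest chain under Kira Taylor runs Kira Taylor → Tamsin Ahmed, which is 1 level below Kira Taylor.

1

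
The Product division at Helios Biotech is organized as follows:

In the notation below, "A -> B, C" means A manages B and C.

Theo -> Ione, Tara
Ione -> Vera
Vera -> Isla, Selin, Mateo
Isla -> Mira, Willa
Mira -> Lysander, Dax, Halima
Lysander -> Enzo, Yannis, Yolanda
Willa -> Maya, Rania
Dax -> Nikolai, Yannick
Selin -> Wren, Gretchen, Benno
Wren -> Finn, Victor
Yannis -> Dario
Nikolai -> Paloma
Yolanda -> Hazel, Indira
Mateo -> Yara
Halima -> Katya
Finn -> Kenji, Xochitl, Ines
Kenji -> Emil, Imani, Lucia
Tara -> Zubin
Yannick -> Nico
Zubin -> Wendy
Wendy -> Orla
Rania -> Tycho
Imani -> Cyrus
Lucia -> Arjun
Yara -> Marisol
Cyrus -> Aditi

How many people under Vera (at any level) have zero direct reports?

The people in Vera's organization with no one reporting to them are Marisol, Benno, Gretchen, Victor, Ines, Xochitl, Arjun, Aditi, Emil, Tycho, Maya, Katya, Nico, Paloma, Indira, Hazel, Dario, Enzo. That is 18.

18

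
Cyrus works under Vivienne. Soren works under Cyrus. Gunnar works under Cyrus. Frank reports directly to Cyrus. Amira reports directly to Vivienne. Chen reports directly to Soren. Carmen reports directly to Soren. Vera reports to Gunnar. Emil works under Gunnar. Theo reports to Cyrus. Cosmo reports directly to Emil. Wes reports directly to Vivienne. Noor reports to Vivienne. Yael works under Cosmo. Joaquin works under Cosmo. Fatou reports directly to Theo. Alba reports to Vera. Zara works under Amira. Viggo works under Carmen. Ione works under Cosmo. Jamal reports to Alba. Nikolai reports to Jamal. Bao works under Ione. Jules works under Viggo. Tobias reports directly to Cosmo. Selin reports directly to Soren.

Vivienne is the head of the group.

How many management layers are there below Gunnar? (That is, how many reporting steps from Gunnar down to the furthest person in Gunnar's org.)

4

The longest chain under Gunnar runs Gunnar → Emil → Cosmo → Ione → Bao, which is 4 levels below Gunnar.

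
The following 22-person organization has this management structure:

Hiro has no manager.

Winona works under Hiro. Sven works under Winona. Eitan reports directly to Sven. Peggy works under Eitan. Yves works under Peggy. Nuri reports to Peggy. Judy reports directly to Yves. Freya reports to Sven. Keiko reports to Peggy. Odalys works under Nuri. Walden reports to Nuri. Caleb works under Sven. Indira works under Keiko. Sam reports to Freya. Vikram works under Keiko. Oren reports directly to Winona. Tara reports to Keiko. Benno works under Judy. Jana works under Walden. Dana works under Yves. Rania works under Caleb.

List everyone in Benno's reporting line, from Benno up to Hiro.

Benno reports to Judy. Judy reports to Yves. Yves reports to Peggy. Peggy reports to Eitan. Eitan reports to Sven. Sven reports to Winona. Winona reports to Hiro. Hiro is at the top.

Benno -> Judy -> Yves -> Peggy -> Eitan -> Sven -> Winona -> Hiro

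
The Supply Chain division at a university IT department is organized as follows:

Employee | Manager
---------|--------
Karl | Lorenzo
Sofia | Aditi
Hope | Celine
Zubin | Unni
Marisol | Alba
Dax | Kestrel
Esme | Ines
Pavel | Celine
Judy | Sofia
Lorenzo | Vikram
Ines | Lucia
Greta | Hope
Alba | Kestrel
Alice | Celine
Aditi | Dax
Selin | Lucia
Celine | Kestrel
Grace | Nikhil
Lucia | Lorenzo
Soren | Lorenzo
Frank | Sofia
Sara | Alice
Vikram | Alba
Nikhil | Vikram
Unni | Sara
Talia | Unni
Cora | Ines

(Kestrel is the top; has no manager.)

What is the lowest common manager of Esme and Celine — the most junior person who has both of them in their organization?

Kestrel

Esme's chain of managers is Ines, Lucia, Lorenzo, Vikram, Alba, Kestrel. Celine's chain of managers is Kestrel. The first manager that appears in both chains is Kestrel.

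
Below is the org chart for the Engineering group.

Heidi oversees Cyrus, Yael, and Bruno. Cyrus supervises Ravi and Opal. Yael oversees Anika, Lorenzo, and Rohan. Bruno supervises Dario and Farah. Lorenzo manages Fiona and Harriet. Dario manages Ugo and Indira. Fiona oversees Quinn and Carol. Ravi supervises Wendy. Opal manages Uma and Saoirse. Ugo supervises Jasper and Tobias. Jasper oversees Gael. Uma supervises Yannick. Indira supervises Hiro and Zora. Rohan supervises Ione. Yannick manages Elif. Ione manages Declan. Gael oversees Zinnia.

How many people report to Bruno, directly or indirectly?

10

Bruno directly manages Dario, Farah. Under Dario: Indira, Zora, Hiro, Ugo, Tobias, Jasper, Gael, Zinnia (8). Farah has no reports. So Bruno's organization is 2 direct reports plus everyone under them: 9 + 1 = 10.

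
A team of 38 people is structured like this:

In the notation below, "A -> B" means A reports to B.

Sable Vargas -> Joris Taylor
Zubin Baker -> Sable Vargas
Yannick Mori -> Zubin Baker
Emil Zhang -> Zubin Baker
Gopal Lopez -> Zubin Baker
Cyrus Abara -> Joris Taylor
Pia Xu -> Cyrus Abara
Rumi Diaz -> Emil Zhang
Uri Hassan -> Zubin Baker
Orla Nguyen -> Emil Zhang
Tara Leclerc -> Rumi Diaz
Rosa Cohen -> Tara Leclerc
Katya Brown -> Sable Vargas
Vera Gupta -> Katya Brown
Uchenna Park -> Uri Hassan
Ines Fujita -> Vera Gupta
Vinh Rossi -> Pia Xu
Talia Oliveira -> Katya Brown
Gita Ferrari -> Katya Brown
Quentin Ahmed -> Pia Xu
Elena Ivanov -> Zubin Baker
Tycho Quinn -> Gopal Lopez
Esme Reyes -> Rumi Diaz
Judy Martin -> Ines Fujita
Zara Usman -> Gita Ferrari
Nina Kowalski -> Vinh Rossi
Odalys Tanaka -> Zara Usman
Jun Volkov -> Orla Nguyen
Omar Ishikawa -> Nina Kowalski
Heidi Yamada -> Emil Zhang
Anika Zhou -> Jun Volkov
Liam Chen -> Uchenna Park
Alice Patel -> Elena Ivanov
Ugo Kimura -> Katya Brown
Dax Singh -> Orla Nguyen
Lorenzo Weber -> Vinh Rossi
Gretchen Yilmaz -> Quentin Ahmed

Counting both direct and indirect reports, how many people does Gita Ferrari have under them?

2

Gita Ferrari directly manages Zara Usman. Under Zara Usman: Odalys Tanaka (1). That's 2 in total.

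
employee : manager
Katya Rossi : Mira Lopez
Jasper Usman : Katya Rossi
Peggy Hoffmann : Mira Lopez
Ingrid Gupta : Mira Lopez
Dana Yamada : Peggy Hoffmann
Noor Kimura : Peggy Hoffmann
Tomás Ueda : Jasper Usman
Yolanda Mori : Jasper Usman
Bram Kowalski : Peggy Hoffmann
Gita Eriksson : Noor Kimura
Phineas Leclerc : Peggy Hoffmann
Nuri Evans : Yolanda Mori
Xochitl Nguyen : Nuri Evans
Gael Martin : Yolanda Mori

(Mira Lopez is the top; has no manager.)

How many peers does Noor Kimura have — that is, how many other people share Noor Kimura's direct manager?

3

Noor Kimura reports to Peggy Hoffmann. Peggy Hoffmann's other direct reports are Dana Yamada, Bram Kowalski, Phineas Leclerc — 3 peers.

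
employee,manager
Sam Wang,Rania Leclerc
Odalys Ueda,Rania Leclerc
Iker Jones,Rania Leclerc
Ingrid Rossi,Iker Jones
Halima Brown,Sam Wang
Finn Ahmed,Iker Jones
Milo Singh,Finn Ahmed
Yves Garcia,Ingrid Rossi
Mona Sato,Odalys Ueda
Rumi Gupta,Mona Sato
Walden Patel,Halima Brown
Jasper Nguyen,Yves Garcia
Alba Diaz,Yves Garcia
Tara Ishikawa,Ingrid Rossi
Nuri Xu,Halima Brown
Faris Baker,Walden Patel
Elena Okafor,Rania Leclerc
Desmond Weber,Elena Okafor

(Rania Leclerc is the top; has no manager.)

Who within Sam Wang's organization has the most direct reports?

Direct-report counts within Sam Wang's organization: Sam Wang has 1; Halima Brown has 2; Walden Patel has 1. The largest is 2, held by Halima Brown.

Halima Brown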